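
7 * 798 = 5586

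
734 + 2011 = 2745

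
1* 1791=1791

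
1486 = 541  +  945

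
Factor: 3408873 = 3^1*13^1 *87407^1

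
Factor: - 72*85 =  - 2^3*3^2 *5^1*17^1 = - 6120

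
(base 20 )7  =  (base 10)7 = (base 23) 7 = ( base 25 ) 7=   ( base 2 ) 111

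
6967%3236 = 495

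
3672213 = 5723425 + -2051212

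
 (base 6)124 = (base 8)64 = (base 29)1N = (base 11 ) 48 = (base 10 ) 52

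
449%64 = 1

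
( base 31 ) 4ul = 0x12BB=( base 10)4795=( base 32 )4LR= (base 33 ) 4da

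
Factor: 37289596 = 2^2*9322399^1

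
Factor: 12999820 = 2^2*5^1*649991^1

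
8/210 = 4/105 = 0.04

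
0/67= 0= 0.00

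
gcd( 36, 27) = 9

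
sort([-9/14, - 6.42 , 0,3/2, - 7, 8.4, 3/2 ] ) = [ - 7,-6.42, - 9/14 , 0,3/2, 3/2, 8.4 ] 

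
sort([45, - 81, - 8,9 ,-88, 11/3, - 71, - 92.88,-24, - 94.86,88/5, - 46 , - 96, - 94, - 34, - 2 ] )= [ - 96, - 94.86, - 94, -92.88, - 88, - 81, - 71, - 46, - 34 , - 24,- 8, - 2,11/3,9,88/5, 45]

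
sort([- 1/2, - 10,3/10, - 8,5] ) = [-10, - 8, - 1/2,3/10,5 ] 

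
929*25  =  23225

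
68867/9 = 68867/9 = 7651.89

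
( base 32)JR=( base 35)I5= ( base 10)635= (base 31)kf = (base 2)1001111011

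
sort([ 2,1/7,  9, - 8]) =[-8, 1/7, 2, 9]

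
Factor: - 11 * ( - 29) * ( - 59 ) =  - 18821 = - 11^1*29^1 *59^1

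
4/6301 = 4/6301 = 0.00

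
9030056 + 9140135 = 18170191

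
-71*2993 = -212503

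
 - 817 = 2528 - 3345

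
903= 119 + 784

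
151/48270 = 151/48270 = 0.00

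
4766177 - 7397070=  - 2630893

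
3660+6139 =9799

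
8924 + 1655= 10579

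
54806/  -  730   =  -27403/365 = -  75.08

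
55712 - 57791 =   -  2079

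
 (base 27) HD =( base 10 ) 472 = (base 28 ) go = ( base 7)1243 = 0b111011000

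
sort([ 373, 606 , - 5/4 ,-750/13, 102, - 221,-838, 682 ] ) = [-838, - 221,-750/13, - 5/4, 102, 373, 606,682]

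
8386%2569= 679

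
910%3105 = 910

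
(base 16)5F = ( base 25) 3K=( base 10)95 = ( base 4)1133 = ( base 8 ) 137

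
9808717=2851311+6957406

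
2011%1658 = 353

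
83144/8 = 10393 = 10393.00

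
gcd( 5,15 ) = 5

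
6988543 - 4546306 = 2442237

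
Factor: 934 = 2^1*467^1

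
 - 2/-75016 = 1/37508 = 0.00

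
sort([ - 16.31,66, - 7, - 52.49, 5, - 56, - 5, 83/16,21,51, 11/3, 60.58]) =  [-56, - 52.49, - 16.31, - 7, - 5,11/3,5, 83/16 , 21,51,60.58,66]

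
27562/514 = 13781/257 = 53.62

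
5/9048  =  5/9048 =0.00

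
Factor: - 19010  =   - 2^1*  5^1*1901^1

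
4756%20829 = 4756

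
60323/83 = 60323/83 =726.78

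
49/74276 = 49/74276 = 0.00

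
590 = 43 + 547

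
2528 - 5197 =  - 2669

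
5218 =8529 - 3311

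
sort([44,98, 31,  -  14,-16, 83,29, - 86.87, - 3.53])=[ - 86.87, - 16,-14,-3.53, 29,  31, 44, 83,  98 ]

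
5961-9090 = - 3129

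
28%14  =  0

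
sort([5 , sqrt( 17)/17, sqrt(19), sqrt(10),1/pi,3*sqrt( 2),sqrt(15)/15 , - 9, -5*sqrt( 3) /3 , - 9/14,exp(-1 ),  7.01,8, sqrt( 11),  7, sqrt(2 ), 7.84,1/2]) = [ - 9,-5*sqrt(3)/3, - 9/14,sqrt( 17) /17,sqrt(15 ) /15,1/pi,exp( - 1),1/2, sqrt(2 ),sqrt(10), sqrt( 11 ), 3*sqrt(2 ) , sqrt(19),5,7, 7.01,7.84,8 ] 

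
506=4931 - 4425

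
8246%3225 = 1796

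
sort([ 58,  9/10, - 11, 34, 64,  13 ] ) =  [ - 11, 9/10,13, 34, 58,64 ]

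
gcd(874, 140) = 2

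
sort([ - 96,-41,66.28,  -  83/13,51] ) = [ - 96, - 41, - 83/13,51,66.28]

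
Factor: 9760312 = 2^3*17^1*43^1*1669^1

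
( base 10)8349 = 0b10000010011101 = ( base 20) 10H9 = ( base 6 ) 102353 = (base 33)7M0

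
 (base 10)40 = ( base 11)37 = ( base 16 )28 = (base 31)19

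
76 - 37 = 39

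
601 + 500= 1101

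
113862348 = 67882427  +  45979921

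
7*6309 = 44163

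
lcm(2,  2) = 2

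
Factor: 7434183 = 3^1 * 151^1*16411^1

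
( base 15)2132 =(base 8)15556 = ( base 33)6eq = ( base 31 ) 79g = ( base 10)7022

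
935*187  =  174845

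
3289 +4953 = 8242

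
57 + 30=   87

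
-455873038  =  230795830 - 686668868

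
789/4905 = 263/1635  =  0.16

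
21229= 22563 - 1334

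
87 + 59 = 146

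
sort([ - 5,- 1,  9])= [ - 5, - 1, 9]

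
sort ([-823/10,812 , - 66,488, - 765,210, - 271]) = [ - 765,-271, - 823/10,-66, 210, 488,812 ]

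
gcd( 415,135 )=5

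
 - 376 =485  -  861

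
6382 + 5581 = 11963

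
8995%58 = 5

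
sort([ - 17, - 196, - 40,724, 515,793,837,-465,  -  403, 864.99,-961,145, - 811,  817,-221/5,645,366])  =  [-961, - 811,-465,- 403, - 196,-221/5,-40, - 17,145,366,515, 645, 724,793, 817,837,864.99]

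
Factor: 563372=2^2*127^1*1109^1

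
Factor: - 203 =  - 7^1*29^1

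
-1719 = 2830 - 4549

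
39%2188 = 39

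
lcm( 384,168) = 2688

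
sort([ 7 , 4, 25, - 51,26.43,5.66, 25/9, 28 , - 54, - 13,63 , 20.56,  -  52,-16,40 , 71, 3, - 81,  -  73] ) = [ - 81, - 73, - 54, - 52, - 51, - 16,-13,25/9, 3, 4, 5.66, 7,20.56, 25, 26.43,28, 40, 63,71 ]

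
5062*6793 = 34386166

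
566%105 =41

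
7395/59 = 7395/59 = 125.34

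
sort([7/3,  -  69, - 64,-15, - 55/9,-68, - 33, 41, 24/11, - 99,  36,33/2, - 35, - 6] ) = [ - 99, - 69, - 68, - 64, - 35, - 33, - 15, - 55/9, - 6, 24/11, 7/3,  33/2, 36, 41 ]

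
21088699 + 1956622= 23045321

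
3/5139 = 1/1713 = 0.00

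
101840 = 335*304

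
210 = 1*210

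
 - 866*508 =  - 439928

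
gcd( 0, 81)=81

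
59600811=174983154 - 115382343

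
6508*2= 13016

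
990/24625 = 198/4925= 0.04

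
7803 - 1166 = 6637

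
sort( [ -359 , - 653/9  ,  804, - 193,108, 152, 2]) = [ - 359,-193, - 653/9,2,  108,  152,804 ]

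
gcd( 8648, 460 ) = 92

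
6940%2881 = 1178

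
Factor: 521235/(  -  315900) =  - 33/20 = -2^ (-2 )*3^1 * 5^( - 1 )*11^1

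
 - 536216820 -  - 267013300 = - 269203520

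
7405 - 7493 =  - 88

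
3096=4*774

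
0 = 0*18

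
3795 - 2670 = 1125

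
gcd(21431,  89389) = 1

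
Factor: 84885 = 3^1*5^1 *5659^1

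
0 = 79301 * 0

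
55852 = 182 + 55670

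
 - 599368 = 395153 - 994521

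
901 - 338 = 563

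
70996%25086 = 20824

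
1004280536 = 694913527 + 309367009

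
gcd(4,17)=1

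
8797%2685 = 742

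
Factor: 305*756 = 230580  =  2^2*3^3  *5^1*7^1*61^1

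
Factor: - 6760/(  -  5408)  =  2^( - 2 )*5^1 = 5/4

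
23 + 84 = 107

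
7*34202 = 239414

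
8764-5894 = 2870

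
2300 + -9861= -7561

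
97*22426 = 2175322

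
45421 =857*53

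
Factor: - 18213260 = - 2^2*5^1*13^1*70051^1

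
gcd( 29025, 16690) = 5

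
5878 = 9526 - 3648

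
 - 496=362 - 858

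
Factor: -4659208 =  - 2^3*107^1*5443^1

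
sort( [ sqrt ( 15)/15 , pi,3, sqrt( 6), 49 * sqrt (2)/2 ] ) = [sqrt( 15 )/15,sqrt( 6 ),  3, pi,49*sqrt(2 )/2 ]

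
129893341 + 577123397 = 707016738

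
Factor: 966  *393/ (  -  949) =-379638/949 = -2^1*3^2*7^1 * 13^ ( - 1)*23^1*  73^( - 1 ) * 131^1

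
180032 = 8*22504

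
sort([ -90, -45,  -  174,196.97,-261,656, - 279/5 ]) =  [-261, - 174,- 90, - 279/5, - 45,196.97,656 ]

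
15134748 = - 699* ( - 21652) 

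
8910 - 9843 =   -  933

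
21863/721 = 30 + 233/721  =  30.32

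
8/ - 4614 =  -4/2307 = -  0.00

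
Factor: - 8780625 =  - 3^2*5^4*7^1*223^1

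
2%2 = 0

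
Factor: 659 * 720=474480 = 2^4 * 3^2 * 5^1*659^1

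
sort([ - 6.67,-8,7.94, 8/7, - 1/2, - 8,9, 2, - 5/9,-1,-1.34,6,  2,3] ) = [ - 8,-8, - 6.67, - 1.34, - 1 , - 5/9,-1/2,8/7, 2, 2, 3, 6 , 7.94, 9 ] 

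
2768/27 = 102 +14/27= 102.52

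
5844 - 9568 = - 3724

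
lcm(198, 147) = 9702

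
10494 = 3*3498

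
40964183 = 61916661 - 20952478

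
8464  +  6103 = 14567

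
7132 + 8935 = 16067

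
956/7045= 956/7045 = 0.14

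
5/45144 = 5/45144 = 0.00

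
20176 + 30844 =51020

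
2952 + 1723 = 4675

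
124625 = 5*24925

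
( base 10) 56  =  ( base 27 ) 22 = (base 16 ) 38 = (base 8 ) 70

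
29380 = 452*65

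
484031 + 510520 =994551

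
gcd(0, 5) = 5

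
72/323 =72/323=0.22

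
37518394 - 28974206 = 8544188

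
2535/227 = 2535/227 = 11.17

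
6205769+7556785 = 13762554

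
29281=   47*623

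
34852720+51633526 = 86486246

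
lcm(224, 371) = 11872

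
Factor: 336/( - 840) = -2^1*5^(-1 )  =  - 2/5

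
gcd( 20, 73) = 1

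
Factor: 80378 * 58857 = 4730807946=2^1 * 3^1*23^1 * 853^1  *40189^1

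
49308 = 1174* 42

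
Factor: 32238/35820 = 9/10 = 2^ (-1)*3^2*5^( - 1)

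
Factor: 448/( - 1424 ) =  - 28/89  =  - 2^2*  7^1*89^ ( - 1)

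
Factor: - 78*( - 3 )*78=18252 = 2^2* 3^3*13^2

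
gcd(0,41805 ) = 41805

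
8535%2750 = 285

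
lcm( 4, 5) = 20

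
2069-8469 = -6400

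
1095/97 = 11+28/97 =11.29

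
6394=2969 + 3425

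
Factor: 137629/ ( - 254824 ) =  - 229/424 = -2^( - 3 )*53^( - 1)*229^1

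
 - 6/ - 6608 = 3/3304  =  0.00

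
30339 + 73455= 103794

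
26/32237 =26/32237 = 0.00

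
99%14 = 1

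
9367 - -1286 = 10653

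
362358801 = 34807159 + 327551642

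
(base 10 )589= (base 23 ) 12e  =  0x24D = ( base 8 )1115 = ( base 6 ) 2421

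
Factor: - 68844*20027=-2^2*3^1*7^1*2861^1*5737^1=- 1378738788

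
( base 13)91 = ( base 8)166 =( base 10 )118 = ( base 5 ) 433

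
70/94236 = 35/47118 = 0.00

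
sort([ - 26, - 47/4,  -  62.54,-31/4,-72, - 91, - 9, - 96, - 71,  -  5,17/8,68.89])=[ - 96, - 91, - 72, - 71,  -  62.54,-26, - 47/4, - 9, - 31/4, - 5, 17/8, 68.89 ] 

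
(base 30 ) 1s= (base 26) 26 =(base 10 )58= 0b111010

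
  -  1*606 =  - 606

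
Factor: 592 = 2^4*37^1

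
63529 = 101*629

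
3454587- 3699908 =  - 245321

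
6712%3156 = 400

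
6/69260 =3/34630 = 0.00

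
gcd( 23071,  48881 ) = 1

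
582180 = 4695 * 124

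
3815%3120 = 695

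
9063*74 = 670662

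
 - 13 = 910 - 923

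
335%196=139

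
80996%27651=25694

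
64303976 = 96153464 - 31849488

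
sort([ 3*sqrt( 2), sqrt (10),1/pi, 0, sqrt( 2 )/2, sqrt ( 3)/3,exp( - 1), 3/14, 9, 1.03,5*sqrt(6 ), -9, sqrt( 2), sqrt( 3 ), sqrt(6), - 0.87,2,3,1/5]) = [ - 9, - 0.87,0, 1/5,  3/14,  1/pi, exp(-1 ), sqrt( 3 ) /3, sqrt( 2)/2,1.03,sqrt(2),  sqrt( 3 ), 2, sqrt( 6 ),3, sqrt(10 ),3*sqrt( 2 ) , 9, 5*sqrt(6)]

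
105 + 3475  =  3580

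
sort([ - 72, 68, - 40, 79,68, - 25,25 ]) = [ - 72, - 40, - 25, 25,68, 68, 79] 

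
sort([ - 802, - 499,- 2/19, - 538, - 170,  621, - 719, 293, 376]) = [ - 802, - 719 ,  -  538 , - 499, - 170, - 2/19, 293,376 , 621 ] 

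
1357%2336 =1357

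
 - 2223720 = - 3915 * 568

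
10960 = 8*1370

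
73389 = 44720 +28669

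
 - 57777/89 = -650 + 73/89 = - 649.18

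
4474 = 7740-3266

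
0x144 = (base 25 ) CO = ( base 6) 1300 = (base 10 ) 324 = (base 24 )dc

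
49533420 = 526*94170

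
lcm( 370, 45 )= 3330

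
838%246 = 100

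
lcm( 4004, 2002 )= 4004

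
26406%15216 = 11190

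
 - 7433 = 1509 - 8942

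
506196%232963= 40270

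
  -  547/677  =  -1 + 130/677 = - 0.81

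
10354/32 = 323 + 9/16=323.56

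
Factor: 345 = 3^1*5^1*23^1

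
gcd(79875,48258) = 9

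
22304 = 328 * 68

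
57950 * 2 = 115900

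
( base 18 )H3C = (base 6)41450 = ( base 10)5574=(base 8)12706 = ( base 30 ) 65O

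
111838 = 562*199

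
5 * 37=185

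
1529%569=391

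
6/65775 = 2/21925 = 0.00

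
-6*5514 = - 33084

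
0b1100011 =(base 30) 39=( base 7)201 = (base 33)30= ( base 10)99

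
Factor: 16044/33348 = 191^1*397^(  -  1 )= 191/397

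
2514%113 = 28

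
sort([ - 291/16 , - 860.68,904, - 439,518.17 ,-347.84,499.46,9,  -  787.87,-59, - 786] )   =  [- 860.68, - 787.87, - 786, - 439, - 347.84, - 59, - 291/16, 9, 499.46, 518.17,904]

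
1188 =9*132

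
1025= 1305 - 280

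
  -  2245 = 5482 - 7727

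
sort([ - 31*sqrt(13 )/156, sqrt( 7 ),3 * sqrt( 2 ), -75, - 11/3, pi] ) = [ - 75, - 11/3, - 31*sqrt(13 ) /156,sqrt(7 ) , pi, 3*sqrt(2 ) ] 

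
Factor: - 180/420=-3^1*7^( - 1) = - 3/7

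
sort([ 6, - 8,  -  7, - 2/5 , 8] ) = [- 8, - 7, - 2/5,6, 8]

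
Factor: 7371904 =2^7*57593^1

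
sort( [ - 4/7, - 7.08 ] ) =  [ - 7.08,  -  4/7] 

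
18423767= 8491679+9932088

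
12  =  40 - 28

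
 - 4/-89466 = 2/44733 = 0.00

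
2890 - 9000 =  - 6110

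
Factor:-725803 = -13^1  *  31^1*1801^1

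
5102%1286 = 1244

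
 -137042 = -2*68521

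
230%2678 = 230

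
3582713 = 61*58733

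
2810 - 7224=-4414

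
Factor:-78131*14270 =-2^1*5^1*  23^1 * 43^1*79^1*1427^1  =  -1114929370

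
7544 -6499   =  1045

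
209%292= 209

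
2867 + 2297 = 5164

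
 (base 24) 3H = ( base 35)2J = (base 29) 32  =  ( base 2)1011001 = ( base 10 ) 89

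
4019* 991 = 3982829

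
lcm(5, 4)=20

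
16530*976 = 16133280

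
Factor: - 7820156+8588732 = 768576 = 2^6*3^1*4003^1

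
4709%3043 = 1666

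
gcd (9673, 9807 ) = 1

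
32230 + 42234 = 74464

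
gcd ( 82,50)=2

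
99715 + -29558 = 70157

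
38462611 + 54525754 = 92988365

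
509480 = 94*5420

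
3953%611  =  287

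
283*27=7641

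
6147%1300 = 947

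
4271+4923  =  9194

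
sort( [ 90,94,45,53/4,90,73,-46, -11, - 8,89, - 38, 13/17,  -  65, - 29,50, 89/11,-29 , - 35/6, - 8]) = [-65, - 46, - 38, - 29,- 29,-11, - 8  , -8, - 35/6,  13/17,89/11,53/4, 45,50, 73,89,90  ,  90, 94 ] 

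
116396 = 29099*4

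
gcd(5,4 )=1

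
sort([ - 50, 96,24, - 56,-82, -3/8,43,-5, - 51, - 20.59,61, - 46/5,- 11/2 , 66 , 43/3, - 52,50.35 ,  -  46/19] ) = [ - 82,-56, - 52,-51, - 50, - 20.59, - 46/5,-11/2 , - 5, - 46/19, - 3/8 , 43/3, 24 , 43,  50.35,61,66,96]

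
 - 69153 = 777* ( - 89 ) 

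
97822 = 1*97822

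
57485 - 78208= -20723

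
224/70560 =1/315 = 0.00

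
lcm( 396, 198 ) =396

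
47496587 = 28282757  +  19213830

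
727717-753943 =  - 26226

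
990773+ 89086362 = 90077135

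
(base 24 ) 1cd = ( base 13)526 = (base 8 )1555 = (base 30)T7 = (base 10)877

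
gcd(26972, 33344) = 4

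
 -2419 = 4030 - 6449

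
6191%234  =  107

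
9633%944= 193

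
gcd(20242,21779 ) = 29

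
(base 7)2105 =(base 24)16K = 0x2E4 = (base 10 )740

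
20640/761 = 27 + 93/761 = 27.12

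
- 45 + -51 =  - 96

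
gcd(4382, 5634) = 626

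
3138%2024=1114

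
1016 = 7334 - 6318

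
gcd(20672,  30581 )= 1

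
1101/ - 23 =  - 48 + 3/23 = - 47.87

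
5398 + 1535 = 6933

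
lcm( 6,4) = 12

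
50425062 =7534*6693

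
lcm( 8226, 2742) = 8226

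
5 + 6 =11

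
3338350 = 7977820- 4639470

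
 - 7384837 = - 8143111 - -758274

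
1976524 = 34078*58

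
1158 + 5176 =6334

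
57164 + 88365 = 145529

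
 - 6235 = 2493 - 8728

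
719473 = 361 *1993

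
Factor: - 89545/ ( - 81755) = 83^( - 1) * 197^(-1 )*17909^1 = 17909/16351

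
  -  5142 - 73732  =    -  78874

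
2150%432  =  422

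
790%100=90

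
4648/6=2324/3  =  774.67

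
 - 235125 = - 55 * 4275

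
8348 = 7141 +1207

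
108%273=108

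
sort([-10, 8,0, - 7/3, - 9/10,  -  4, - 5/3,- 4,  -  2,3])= [ -10, - 4, - 4,-7/3,- 2,  -  5/3, - 9/10 , 0, 3,8]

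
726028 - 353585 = 372443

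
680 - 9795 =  - 9115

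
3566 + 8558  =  12124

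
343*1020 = 349860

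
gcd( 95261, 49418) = 1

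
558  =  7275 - 6717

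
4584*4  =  18336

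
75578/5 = 15115 + 3/5 = 15115.60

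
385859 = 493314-107455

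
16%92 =16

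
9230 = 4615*2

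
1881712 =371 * 5072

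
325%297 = 28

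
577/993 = 577/993 = 0.58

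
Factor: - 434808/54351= - 8=- 2^3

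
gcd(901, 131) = 1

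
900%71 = 48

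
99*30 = 2970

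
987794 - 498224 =489570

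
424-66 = 358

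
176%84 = 8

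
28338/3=9446 = 9446.00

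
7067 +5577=12644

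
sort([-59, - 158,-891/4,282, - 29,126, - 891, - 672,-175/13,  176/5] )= [ - 891,-672, - 891/4, -158, - 59, - 29, - 175/13, 176/5,126, 282]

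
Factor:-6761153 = -7^1*283^1*3413^1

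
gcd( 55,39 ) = 1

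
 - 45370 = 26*( - 1745)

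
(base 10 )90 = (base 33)2o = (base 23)3L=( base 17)55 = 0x5a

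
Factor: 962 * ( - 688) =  - 661856 = - 2^5*13^1 *37^1*43^1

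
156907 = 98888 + 58019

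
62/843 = 62/843 = 0.07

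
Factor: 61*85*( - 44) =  - 228140 = - 2^2*5^1*11^1*17^1*61^1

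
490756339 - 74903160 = 415853179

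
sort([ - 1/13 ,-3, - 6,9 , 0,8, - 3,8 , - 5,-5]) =[ - 6, - 5 ,-5, - 3, - 3, - 1/13,  0 , 8,8, 9]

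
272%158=114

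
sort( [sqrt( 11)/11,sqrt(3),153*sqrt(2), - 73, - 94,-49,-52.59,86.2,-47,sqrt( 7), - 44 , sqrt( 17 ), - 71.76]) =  [ -94 , - 73,  -  71.76, - 52.59,-49,-47, - 44, sqrt ( 11)/11 , sqrt(3) , sqrt(7),sqrt( 17 ), 86.2, 153* sqrt (2) ]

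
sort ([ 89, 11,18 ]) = [ 11,18,89 ]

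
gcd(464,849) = 1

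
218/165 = 1 + 53/165= 1.32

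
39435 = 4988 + 34447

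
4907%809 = 53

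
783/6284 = 783/6284 = 0.12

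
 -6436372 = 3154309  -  9590681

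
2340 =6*390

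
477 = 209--268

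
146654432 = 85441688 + 61212744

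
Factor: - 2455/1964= - 2^( - 2)*5^1= - 5/4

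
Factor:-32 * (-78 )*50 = 124800 = 2^7* 3^1*5^2*13^1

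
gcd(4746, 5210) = 2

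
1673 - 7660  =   - 5987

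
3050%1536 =1514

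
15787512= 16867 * 936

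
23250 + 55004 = 78254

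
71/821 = 71/821=0.09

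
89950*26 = 2338700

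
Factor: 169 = 13^2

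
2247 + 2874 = 5121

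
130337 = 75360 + 54977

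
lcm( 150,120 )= 600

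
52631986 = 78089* 674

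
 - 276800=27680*( - 10)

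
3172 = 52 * 61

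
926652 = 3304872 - 2378220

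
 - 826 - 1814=-2640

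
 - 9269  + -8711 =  - 17980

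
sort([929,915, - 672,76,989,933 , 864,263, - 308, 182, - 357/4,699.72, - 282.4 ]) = [ - 672, - 308 ,-282.4, - 357/4,  76 , 182,263,699.72,864,915,929,933, 989]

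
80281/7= 80281/7= 11468.71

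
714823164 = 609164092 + 105659072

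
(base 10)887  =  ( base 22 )1I7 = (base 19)28D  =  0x377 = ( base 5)12022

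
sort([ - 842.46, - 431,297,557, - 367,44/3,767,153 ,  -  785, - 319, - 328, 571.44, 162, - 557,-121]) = [ - 842.46,-785, - 557, - 431, - 367 , - 328,-319 , - 121, 44/3,153,162,297,557 , 571.44, 767 ] 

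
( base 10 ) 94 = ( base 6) 234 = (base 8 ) 136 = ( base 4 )1132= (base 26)3G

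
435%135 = 30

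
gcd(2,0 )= 2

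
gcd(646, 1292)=646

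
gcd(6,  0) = 6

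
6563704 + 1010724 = 7574428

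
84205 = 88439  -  4234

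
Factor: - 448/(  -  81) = 2^6*3^ (-4 )*7^1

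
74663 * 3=223989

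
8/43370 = 4/21685 = 0.00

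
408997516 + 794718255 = 1203715771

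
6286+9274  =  15560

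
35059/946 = 37 + 57/946 = 37.06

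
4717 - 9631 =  - 4914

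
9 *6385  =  57465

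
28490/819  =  4070/117 = 34.79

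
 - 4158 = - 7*594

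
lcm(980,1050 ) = 14700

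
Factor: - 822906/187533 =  - 2^1*3^1*7^2*67^ ( -1)=- 294/67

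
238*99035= 23570330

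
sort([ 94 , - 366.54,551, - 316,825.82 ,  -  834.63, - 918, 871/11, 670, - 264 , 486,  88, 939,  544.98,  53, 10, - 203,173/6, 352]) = [  -  918, - 834.63, - 366.54, - 316, - 264, - 203,10, 173/6, 53, 871/11,88, 94 , 352, 486,  544.98, 551,670,825.82, 939 ] 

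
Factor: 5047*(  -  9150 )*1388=  -  64097909400 = -2^3*3^1*5^2 * 7^2*61^1*103^1*347^1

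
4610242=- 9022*( - 511)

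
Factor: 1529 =11^1 * 139^1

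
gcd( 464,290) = 58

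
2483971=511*4861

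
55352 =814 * 68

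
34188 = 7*4884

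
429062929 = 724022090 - 294959161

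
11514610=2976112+8538498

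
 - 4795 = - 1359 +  - 3436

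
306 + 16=322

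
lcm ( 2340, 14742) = 147420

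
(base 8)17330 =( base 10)7896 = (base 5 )223041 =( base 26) bhi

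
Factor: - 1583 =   -  1583^1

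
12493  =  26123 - 13630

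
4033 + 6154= 10187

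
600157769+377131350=977289119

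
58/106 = 29/53  =  0.55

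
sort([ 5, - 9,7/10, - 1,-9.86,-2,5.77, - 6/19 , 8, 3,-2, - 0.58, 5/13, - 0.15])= [ - 9.86, - 9, - 2 , - 2, - 1, - 0.58, - 6/19, - 0.15,5/13, 7/10, 3,5, 5.77, 8]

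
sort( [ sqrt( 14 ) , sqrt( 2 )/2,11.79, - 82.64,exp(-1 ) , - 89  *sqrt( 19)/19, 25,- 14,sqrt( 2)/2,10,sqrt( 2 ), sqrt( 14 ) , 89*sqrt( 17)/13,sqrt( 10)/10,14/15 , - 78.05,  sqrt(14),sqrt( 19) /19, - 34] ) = [ - 82.64, - 78.05,  -  34 ,-89* sqrt (19 ) /19, - 14,sqrt(19 ) /19,sqrt( 10 ) /10, exp(  -  1),  sqrt( 2)/2 , sqrt(2) /2,14/15,  sqrt( 2),sqrt(14 ),  sqrt( 14 ), sqrt( 14 ) , 10,11.79,25,89 * sqrt( 17)/13]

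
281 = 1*281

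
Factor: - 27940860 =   -  2^2*3^2 *5^1*17^1*  23^1 * 397^1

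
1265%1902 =1265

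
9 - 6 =3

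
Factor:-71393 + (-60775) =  - 2^3*3^1*5507^1 = - 132168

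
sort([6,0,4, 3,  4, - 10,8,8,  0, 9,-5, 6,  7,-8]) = [ - 10, - 8,- 5, 0, 0, 3, 4, 4,6, 6, 7, 8,  8, 9 ] 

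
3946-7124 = - 3178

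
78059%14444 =5839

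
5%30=5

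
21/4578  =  1/218 = 0.00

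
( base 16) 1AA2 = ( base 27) 99e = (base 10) 6818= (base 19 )igg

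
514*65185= 33505090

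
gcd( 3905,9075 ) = 55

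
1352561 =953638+398923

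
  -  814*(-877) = 713878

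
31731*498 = 15802038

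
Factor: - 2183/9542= - 2^( - 1)*13^( - 1 )* 37^1*59^1*367^( - 1)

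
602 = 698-96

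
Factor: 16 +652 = 2^2*167^1 = 668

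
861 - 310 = 551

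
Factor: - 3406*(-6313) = 2^1*13^1*  59^1*107^1 * 131^1= 21502078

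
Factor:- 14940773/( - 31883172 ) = 2^( - 2)*3^(- 1)*17^1*421^( - 1 )* 6311^ ( - 1 )*878869^1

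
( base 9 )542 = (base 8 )673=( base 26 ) h1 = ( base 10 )443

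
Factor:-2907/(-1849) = 3^2*17^1*19^1 * 43^(  -  2 ) 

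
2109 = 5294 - 3185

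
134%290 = 134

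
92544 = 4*23136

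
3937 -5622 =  - 1685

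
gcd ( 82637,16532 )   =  1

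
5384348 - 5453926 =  - 69578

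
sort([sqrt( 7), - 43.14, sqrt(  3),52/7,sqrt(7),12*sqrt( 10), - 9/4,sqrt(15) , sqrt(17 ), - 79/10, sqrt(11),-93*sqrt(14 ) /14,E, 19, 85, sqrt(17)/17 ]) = [-43.14,-93*sqrt(14)/14, - 79/10, - 9/4,  sqrt(17)/17, sqrt(3), sqrt( 7), sqrt( 7),  E,sqrt(11 ),  sqrt(15 ),sqrt(17), 52/7,19,  12 * sqrt( 10),85]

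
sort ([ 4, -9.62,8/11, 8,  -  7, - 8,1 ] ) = [ - 9.62,  -  8, - 7,8/11,1,4,8 ] 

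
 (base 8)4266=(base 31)29T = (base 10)2230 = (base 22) 4d8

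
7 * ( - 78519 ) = - 549633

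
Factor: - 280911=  - 3^1 * 93637^1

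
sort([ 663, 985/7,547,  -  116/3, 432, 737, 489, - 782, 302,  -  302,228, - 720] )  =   [ -782, - 720,  -  302 ,- 116/3, 985/7,228,302,432, 489,547, 663,737]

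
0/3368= 0  =  0.00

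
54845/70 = 783+ 1/2 = 783.50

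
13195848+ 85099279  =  98295127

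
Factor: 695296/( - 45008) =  - 2^6*7^1*29^( -1 ) = - 448/29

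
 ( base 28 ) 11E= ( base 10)826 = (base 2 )1100111010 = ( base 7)2260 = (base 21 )1I7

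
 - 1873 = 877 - 2750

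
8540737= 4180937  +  4359800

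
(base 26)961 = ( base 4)1201201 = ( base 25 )9og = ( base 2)1100001100001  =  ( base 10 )6241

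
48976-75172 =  -26196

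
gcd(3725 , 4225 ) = 25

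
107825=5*21565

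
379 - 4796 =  - 4417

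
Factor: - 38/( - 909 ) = 2^1*3^( - 2 )*19^1*101^(-1)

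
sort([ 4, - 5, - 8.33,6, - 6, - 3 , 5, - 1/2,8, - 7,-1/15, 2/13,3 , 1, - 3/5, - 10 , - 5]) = [ - 10, - 8.33, - 7, - 6, - 5,- 5, - 3, - 3/5, - 1/2, - 1/15,2/13,1,3,4, 5, 6,8 ] 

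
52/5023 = 52/5023= 0.01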